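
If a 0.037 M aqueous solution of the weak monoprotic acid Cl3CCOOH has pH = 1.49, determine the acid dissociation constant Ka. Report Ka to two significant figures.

[H+] = 10^(-1.49) = 3.24 × 10^-2 M
At equilibrium [HA] = 0.037 − 3.24 × 10^-2 = 4.60 × 10^-3 M
Ka = [H+][A-]/[HA] = (3.24 × 10^-2)² / 4.60 × 10^-3 = 2.3 × 10^-1

Ka = 2.3 × 10^-1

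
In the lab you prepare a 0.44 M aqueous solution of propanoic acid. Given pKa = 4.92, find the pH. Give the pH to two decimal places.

pH = 2.64

CH3CH2COOH ⇌ CH3CH2COO- + H+
Ka = 10^(−4.92) = 1.20 × 10^-5
Let x = [H+] at equilibrium. Ka = x²/(0.44 − x).
Neglecting x in the denominator: x = √(1.20 × 10^-5 × 0.44) = 2.30 × 10^-3 M
(x/C₀ = 0.52% < 5%, so the approximation holds.)
pH = −log(2.30 × 10^-3) = 2.64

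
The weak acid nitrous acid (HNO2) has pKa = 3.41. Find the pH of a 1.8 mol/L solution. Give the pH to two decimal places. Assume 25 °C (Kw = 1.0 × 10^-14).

pH = 1.58

HNO2 ⇌ NO2- + H+
Ka = 10^(−3.41) = 3.89 × 10^-4
From the ICE table, Ka = [H+]²/(1.8 − [H+]) = 3.89 × 10^-4.
Neglecting [H+] in the denominator: [H+] = √(3.89 × 10^-4 × 1.8) = 2.65 × 10^-2 M
pH = −log(2.65 × 10^-2) = 1.58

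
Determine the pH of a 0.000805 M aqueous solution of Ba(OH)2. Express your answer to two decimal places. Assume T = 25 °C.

Ba(OH)2 is a strong base (each formula unit releases 2 OH-); [OH-] = 0.00161 M.
pOH = -log(0.00161) = 2.79
pH = 14.00 - 2.79 = 11.21

pH = 11.21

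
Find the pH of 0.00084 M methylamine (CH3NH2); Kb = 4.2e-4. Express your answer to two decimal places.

CH3NH2 + H2O ⇌ CH3NH3+ + OH-
Kb = [OH-]²/(0.00084 − [OH-]) = 4.2 × 10^-4
The 5% rule fails; solving [OH-]² + Kb·[OH-] − Kb·C₀ = 0 exactly:
[OH-] = (−Kb + √(Kb² + 4·Kb·C₀))/2 = 4.20 × 10^-4 M
pOH = −log(4.20 × 10^-4) = 3.38; pH = 14.00 − 3.38 = 10.62

pH = 10.62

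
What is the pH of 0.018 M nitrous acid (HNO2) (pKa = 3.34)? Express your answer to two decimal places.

pH = 2.58

HNO2 ⇌ NO2- + H+
Ka = 10^(−3.34) = 4.57 × 10^-4
Ka = [H+]²/(0.018 − [H+]) = 4.57 × 10^-4
Here C₀/Ka ≈ 39.4, so the small-[H+] approximation fails. Use the quadratic:
[H+] = (−Ka + √(Ka² + 4·Ka·C₀))/2 = 2.65 × 10^-3 M
pH = −log(2.65 × 10^-3) = 2.58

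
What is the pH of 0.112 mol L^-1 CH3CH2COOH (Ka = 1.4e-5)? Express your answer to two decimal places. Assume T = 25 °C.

pH = 2.90

CH3CH2COOH ⇌ CH3CH2COO- + H+
From the ICE table, Ka = [H+]²/(0.112 − [H+]) = 1.4 × 10^-5.
Since Ka ≪ C₀, [H+] ≈ √(Ka·C₀) = 1.25 × 10^-3 M.
pH = −log(1.25 × 10^-3) = 2.90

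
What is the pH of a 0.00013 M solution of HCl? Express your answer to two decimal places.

HCl is a strong acid and dissociates completely, so [H+] = 0.00013 M.
pH = -log(0.00013) = 3.89

pH = 3.89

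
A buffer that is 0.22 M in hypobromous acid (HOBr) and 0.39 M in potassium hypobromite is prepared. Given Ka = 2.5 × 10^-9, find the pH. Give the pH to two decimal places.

pKa = −log(2.5 × 10^-9) = 8.602
pH = pKa + log([A⁻]/[HA]) = 8.602 + log(0.39/0.22)
pH = 8.602 + (+0.249) = 8.85

pH = 8.85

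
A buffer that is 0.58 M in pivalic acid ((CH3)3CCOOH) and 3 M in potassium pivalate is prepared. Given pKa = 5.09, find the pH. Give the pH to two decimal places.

pH = 5.80

Using pH = pKa + log([base]/[acid]) with [base]/[acid] = 3/0.58:
pH = 5.09 + (+0.714) = 5.80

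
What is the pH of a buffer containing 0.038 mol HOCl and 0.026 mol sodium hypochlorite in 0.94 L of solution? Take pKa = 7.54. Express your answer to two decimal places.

pH = 7.38

pH = pKa + log([A⁻]/[HA]) = 7.54 + log(0.026/0.038)
pH = 7.54 + (-0.165) = 7.38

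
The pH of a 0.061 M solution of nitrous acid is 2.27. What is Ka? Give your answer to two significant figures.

[H+] = 10^(-2.27) = 5.37 × 10^-3 M
At equilibrium [HA] = 0.061 − 5.37 × 10^-3 = 5.56 × 10^-2 M
Ka = [H+][A-]/[HA] = (5.37 × 10^-3)² / 5.56 × 10^-2 = 5.2 × 10^-4

Ka = 5.2 × 10^-4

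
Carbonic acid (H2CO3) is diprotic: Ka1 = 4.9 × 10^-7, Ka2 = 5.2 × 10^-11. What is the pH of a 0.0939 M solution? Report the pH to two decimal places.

Ka1 ≫ Ka2, so treat the first dissociation as the only significant source of H+.
Ka1 = x²/(0.0939 − x) = 4.9 × 10^-7
x ≈ √(4.9 × 10^-7 × 0.0939) = 2.15 × 10^-4 M
pH = −log(2.15 × 10^-4) = 3.67

pH = 3.67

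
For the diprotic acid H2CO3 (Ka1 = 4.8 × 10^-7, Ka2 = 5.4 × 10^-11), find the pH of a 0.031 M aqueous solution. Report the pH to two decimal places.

Ka1 ≫ Ka2, so treat the first dissociation as the only significant source of H+.
Ka1 = x²/(0.031 − x) = 4.8 × 10^-7
x ≈ √(4.8 × 10^-7 × 0.031) = 1.22 × 10^-4 M
pH = −log(1.22 × 10^-4) = 3.91

pH = 3.91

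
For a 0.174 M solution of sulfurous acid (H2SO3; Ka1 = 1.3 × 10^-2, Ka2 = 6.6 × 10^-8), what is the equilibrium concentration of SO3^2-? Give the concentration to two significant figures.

6.6 × 10^-8 M

First ionization gives [H+] ≈ [HSO3-] = 4.15 × 10^-2 M.
Second step: Ka2 = [H+][SO3^2-]/[HSO3-] ≈ [SO3^2-] (since [H+] ≈ [HSO3-]).
So [SO3^2-] ≈ Ka2.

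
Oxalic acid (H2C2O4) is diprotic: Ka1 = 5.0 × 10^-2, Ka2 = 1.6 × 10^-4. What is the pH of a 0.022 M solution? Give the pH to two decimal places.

Ka1 ≫ Ka2, so treat the first dissociation as the only significant source of H+.
Ka1 = x²/(0.022 − x) = 5.0 × 10^-2
Solving the quadratic: x = (−Ka1 + √(Ka1² + 4·Ka1·C₀))/2 = 1.65 × 10^-2 M
pH = −log(1.65 × 10^-2) = 1.78

pH = 1.78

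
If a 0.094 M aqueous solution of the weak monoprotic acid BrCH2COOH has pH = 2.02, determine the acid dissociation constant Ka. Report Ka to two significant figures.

[H+] = 10^(-2.02) = 9.55 × 10^-3 M
At equilibrium [HA] = 0.094 − 9.55 × 10^-3 = 8.44 × 10^-2 M
Ka = [H+][A-]/[HA] = (9.55 × 10^-3)² / 8.44 × 10^-2 = 1.1 × 10^-3

Ka = 1.1 × 10^-3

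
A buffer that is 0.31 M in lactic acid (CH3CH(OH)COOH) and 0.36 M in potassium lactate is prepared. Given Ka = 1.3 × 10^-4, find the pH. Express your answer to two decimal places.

pH = 3.95

pKa = −log(1.3 × 10^-4) = 3.886
Using pH = pKa + log([base]/[acid]) with [base]/[acid] = 0.36/0.31:
pH = 3.886 + (+0.065) = 3.95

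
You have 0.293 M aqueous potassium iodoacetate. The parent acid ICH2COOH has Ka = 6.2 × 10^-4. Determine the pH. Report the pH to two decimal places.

pH = 8.34

ICH2COO- is the conjugate base of the weak acid ICH2COOH.
Kb = Kw/Ka = 1.0×10^-14 / 6.2 × 10^-4 = 1.61 × 10^-11
From the ICE table, Kb = [OH-]²/(0.293 − [OH-]) = 1.61 × 10^-11.
Neglecting [OH-] in the denominator: [OH-] = √(1.61 × 10^-11 × 0.293) = 2.17 × 10^-6 M
Check: 0.00074% ionized — well under 5%, approximation valid.
pOH = −log(2.17 × 10^-6) = 5.66; pH = 14.00 − 5.66 = 8.34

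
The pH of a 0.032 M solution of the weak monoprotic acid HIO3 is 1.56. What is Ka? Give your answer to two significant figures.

Ka = 1.7 × 10^-1

[H+] = 10^(-1.56) = 2.75 × 10^-2 M
At equilibrium [HA] = 0.032 − 2.75 × 10^-2 = 4.50 × 10^-3 M
Ka = [H+][A-]/[HA] = (2.75 × 10^-2)² / 4.50 × 10^-3 = 1.7 × 10^-1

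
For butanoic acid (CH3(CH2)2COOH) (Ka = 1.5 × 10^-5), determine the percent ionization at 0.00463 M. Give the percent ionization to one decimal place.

CH3(CH2)2COOH ⇌ CH3(CH2)2COO- + H+; let x = [H+] at equilibrium.
Ka = x²/(C₀ − x); solving the quadratic gives x = 2.56 × 10^-4 M.
% ionization = x/C₀ × 100% = 2.56 × 10^-4/0.00463 × 100% = 5.5%

5.5%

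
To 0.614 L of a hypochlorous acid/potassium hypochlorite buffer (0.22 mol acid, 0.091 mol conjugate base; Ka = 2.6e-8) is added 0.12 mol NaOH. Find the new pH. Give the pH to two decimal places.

After neutralization: n(HOCl) = 0.1 mol, n(OCl-) = 0.211 mol.
pKa = −log(2.6 × 10^-8) = 7.585
Henderson–Hasselbalch with mole ratio 0.211/0.1: pH = 7.585 + (+0.324)

pH = 7.91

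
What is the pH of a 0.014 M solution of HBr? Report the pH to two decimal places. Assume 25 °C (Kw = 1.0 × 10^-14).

HBr is a strong acid and dissociates completely, so [H+] = 0.014 M.
pH = -log(0.014) = 1.85

pH = 1.85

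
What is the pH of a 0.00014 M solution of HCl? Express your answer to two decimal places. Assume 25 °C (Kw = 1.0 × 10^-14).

HCl is a strong acid and dissociates completely, so [H+] = 0.00014 M.
pH = -log(0.00014) = 3.85

pH = 3.85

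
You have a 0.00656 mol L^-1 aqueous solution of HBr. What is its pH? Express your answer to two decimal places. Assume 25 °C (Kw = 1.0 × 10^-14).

HBr is a strong acid and dissociates completely, so [H+] = 0.00656 M.
pH = -log(0.00656) = 2.18

pH = 2.18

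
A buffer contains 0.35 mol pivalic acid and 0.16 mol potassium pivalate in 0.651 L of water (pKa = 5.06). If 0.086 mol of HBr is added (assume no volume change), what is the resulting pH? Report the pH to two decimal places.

After neutralization: n((CH3)3CCOOH) = 0.436 mol, n((CH3)3CCOO-) = 0.074 mol.
Henderson–Hasselbalch with mole ratio 0.074/0.436: pH = 5.06 + (-0.770)

pH = 4.29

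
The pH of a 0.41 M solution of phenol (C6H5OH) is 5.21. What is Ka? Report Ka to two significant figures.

Ka = 9.3 × 10^-11

[H+] = 10^(-5.21) = 6.17 × 10^-6 M
At equilibrium [HA] = 0.41 − 6.17 × 10^-6 = 4.10 × 10^-1 M
Ka = [H+][A-]/[HA] = (6.17 × 10^-6)² / 4.10 × 10^-1 = 9.3 × 10^-11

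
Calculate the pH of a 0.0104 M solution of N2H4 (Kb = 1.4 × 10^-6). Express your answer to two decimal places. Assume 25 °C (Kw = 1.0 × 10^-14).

pH = 10.08

N2H4 + H2O ⇌ N2H5+ + OH-
Let x = [OH-] at equilibrium. Kb = x²/(0.0104 − x).
Since Kb ≪ C₀, x ≈ √(Kb·C₀) = 1.21 × 10^-4 M.
Check: 1.2% ionized — well under 5%, approximation valid.
pOH = 3.92, so pH = 14.00 − pOH = 10.08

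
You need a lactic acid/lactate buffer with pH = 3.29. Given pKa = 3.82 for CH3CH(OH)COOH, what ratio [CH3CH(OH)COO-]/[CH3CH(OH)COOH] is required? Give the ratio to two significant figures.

pH = pKa + log(r) ⇒ log(r) = 3.29 − 3.82 = -0.53
r = [CH3CH(OH)COO-]/[CH3CH(OH)COOH] = 10^(-0.53) = 0.295

ratio = 0.30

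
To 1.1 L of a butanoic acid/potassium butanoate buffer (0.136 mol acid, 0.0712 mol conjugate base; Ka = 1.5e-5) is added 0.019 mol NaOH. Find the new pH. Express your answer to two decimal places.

pH = 4.71

OH- converts CH3(CH2)2COOH to CH3(CH2)2COO-: CH3(CH2)2COOH → 0.117 mol, CH3(CH2)2COO- → 0.0902 mol.
pKa = −log(1.5 × 10^-5) = 4.824
pH = pKa + log([A⁻]/[HA]) = 4.824 + log(0.0902/0.117) = 4.824 -0.113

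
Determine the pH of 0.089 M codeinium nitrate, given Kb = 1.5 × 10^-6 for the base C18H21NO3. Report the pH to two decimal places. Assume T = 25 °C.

pH = 4.61

C18H22NO3+ is the conjugate acid of the weak base C18H21NO3.
Ka = Kw/Kb = 1.0×10^-14 / 1.5 × 10^-6 = 6.67 × 10^-9
Let x = [H+] at equilibrium. Ka = x²/(0.089 − x).
Assume x ≪ 0.089: x ≈ √(6.67 × 10^-9 × 0.089) = 2.44 × 10^-5 M
pH = −log[H+] = −log(2.44 × 10^-5) = 4.61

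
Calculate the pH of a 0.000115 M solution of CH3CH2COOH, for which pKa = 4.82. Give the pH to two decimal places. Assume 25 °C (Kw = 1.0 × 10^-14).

pH = 4.46

CH3CH2COOH ⇌ CH3CH2COO- + H+
Ka = 10^(−4.82) = 1.51 × 10^-5
Ka = x²/(0.000115 − x) = 1.51 × 10^-5
x is not negligible relative to C₀; solve x² + 1.51e-05·x − 1.74e-09 = 0.
x = (−Ka + √(Ka² + 4·Ka·C₀))/2 = 3.48 × 10^-5 M
pH = −log(3.48 × 10^-5) = 4.46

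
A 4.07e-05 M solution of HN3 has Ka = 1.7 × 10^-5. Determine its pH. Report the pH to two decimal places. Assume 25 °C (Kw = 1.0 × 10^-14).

HN3 ⇌ N3- + H+
Let x = [H+] at equilibrium. Ka = x²/(4.07e-05 − x).
The 5% rule fails; solving x² + Ka·x − Ka·C₀ = 0 exactly:
x = (−Ka + √(Ka² + 4·Ka·C₀))/2 = 1.91 × 10^-5 M
pH = −log(1.91 × 10^-5) = 4.72

pH = 4.72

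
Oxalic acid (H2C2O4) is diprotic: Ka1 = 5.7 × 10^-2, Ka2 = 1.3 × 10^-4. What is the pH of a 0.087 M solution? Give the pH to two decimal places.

pH = 1.32

Since Ka1 ≫ Ka2, the first ionization dominates [H+].
Ka1 = x²/(0.087 − x) = 5.7 × 10^-2
Solving the quadratic: x = (−Ka1 + √(Ka1² + 4·Ka1·C₀))/2 = 4.75 × 10^-2 M
pH = −log(4.75 × 10^-2) = 1.32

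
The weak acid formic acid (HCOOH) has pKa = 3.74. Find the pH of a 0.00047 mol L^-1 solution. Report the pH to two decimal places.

pH = 3.67

HCOOH ⇌ HCOO- + H+
Ka = 10^(−3.74) = 1.82 × 10^-4
Let x = [H+] at equilibrium. Ka = x²/(0.00047 − x).
Here C₀/Ka ≈ 2.58, so the small-x approximation fails. Use the quadratic:
x = (−Ka + √(Ka² + 4·Ka·C₀))/2 = 2.15 × 10^-4 M
pH = −log(2.15 × 10^-4) = 3.67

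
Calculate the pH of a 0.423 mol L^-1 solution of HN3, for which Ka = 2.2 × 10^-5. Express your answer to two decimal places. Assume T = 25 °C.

HN3 ⇌ N3- + H+
From the ICE table, Ka = [H+]²/(0.423 − [H+]) = 2.2 × 10^-5.
Neglecting [H+] in the denominator: [H+] = √(2.2 × 10^-5 × 0.423) = 3.05 × 10^-3 M
([H+]/C₀ = 0.72% < 5%, so the approximation holds.)
pH = −log(3.05 × 10^-3) = 2.52

pH = 2.52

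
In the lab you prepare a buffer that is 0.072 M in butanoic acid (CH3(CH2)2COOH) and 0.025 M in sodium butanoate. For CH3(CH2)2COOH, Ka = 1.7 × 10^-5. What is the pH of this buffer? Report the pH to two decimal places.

pH = 4.31

pKa = −log(1.7 × 10^-5) = 4.770
Using pH = pKa + log([base]/[acid]) with [base]/[acid] = 0.025/0.072:
pH = 4.770 + (-0.459) = 4.31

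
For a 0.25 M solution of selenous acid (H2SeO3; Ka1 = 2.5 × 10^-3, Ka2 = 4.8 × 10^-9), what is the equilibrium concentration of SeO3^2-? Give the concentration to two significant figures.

First ionization gives [H+] ≈ [HSeO3-] = 2.38 × 10^-2 M.
Second step: Ka2 = [H+][SeO3^2-]/[HSeO3-] ≈ [SeO3^2-] (since [H+] ≈ [HSeO3-]).
So [SeO3^2-] ≈ Ka2.

4.8 × 10^-9 M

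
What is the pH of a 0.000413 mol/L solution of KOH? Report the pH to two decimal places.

KOH is a strong base; [OH-] = 0.000413 M.
pOH = -log(0.000413) = 3.38
pH = 14.00 - 3.38 = 10.62

pH = 10.62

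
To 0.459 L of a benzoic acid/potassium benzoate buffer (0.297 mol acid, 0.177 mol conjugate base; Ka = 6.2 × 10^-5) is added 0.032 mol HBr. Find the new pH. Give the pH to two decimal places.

pH = 3.85

Added H+ converts C6H5COO- to C6H5COOH: C6H5COOH → 0.329 mol, C6H5COO- → 0.145 mol.
pKa = −log(6.2 × 10^-5) = 4.208
pH = pKa + log([A⁻]/[HA]) = 4.208 + log(0.145/0.329) = 4.208 -0.356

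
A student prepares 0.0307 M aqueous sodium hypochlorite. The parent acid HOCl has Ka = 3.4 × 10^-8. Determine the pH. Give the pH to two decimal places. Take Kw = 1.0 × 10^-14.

pH = 9.98

OCl- is the conjugate base of the weak acid HOCl.
Kb = Kw/Ka = 1.0×10^-14 / 3.4 × 10^-8 = 2.94 × 10^-7
Let x = [OH-] at equilibrium. Kb = x²/(0.0307 − x).
Assume x ≪ 0.0307: x ≈ √(2.94 × 10^-7 × 0.0307) = 9.50 × 10^-5 M
pOH = 4.02, so pH = 14.00 − pOH = 9.98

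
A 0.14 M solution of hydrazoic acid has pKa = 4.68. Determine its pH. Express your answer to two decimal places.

HN3 ⇌ N3- + H+
Ka = 10^(−4.68) = 2.09 × 10^-5
Ka = [H+]²/(0.14 − [H+]) = 2.09 × 10^-5
Since Ka ≪ C₀, [H+] ≈ √(Ka·C₀) = 1.71 × 10^-3 M.
pH = −log(1.71 × 10^-3) = 2.77

pH = 2.77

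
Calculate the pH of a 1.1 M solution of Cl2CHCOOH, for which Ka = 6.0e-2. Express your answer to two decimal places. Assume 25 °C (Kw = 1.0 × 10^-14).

Cl2CHCOOH ⇌ Cl2CHCOO- + H+
Ka = [H+]²/(1.1 − [H+]) = 6.0 × 10^-2
Here C₀/Ka ≈ 18.3, so the small-[H+] approximation fails. Use the quadratic:
[H+] = (−Ka + √(Ka² + 4·Ka·C₀))/2 = 2.29 × 10^-1 M
pH = −log(2.29 × 10^-1) = 0.64

pH = 0.64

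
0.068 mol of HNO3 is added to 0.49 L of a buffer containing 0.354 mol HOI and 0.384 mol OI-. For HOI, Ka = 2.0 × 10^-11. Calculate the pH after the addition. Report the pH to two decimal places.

Added H+ converts OI- to HOI: HOI → 0.422 mol, OI- → 0.316 mol.
pKa = −log(2.0 × 10^-11) = 10.699
Henderson–Hasselbalch with mole ratio 0.316/0.422: pH = 10.699 + (-0.126)

pH = 10.57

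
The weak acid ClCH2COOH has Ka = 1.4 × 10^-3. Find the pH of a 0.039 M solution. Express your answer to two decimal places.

ClCH2COOH ⇌ ClCH2COO- + H+
Ka = [H+]²/(0.039 − [H+]) = 1.4 × 10^-3
[H+] is not negligible relative to C₀; solve [H+]² + 0.0014·[H+] − 5.46e-05 = 0.
[H+] = (−Ka + √(Ka² + 4·Ka·C₀))/2 = 6.72 × 10^-3 M
pH = −log[H+] = −log(6.72 × 10^-3) = 2.17

pH = 2.17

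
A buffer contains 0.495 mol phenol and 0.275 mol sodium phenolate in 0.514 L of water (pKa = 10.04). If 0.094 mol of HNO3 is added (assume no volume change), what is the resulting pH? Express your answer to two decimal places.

After neutralization: n(C6H5OH) = 0.589 mol, n(C6H5O-) = 0.181 mol.
Henderson–Hasselbalch with mole ratio 0.181/0.589: pH = 10.04 + (-0.512)

pH = 9.53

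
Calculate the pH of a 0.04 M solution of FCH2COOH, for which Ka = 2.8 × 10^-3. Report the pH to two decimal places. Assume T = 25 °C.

pH = 2.03

FCH2COOH ⇌ FCH2COO- + H+
From the ICE table, Ka = x²/(0.04 − x) = 2.8 × 10^-3.
Here C₀/Ka ≈ 14.3, so the small-x approximation fails. Use the quadratic:
x = [−0.0028 + √(0.0028² + 0.000448)]/2 = 9.28 × 10^-3 M
pH = −log[H+] = −log(9.28 × 10^-3) = 2.03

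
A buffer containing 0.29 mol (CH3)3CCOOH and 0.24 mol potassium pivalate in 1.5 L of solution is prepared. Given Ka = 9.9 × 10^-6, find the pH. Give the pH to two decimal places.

pKa = −log(9.9 × 10^-6) = 5.004
pH = pKa + log([A⁻]/[HA]) = 5.004 + log(0.24/0.29)
pH = 5.004 + (-0.082) = 4.92

pH = 4.92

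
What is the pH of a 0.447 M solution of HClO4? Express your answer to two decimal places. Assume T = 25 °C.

HClO4 is a strong acid and dissociates completely, so [H+] = 0.447 M.
pH = -log(0.447) = 0.35

pH = 0.35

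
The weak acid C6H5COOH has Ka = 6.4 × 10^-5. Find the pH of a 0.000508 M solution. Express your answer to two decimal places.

pH = 3.82

C6H5COOH ⇌ C6H5COO- + H+
Ka = [H+]²/(0.000508 − [H+]) = 6.4 × 10^-5
Here C₀/Ka ≈ 7.94, so the small-[H+] approximation fails. Use the quadratic:
[H+] = [−6.4e-05 + √(6.4e-05² + 1.3e-07)]/2 = 1.51 × 10^-4 M
pH = −log(1.51 × 10^-4) = 3.82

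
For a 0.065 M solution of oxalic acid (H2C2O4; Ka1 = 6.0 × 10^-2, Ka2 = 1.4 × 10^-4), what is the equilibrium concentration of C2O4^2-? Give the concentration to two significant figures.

First ionization gives [H+] ≈ [HC2O4-] = 3.93 × 10^-2 M.
Second step: Ka2 = [H+][C2O4^2-]/[HC2O4-] ≈ [C2O4^2-] (since [H+] ≈ [HC2O4-]).
So [C2O4^2-] ≈ Ka2.

1.4 × 10^-4 M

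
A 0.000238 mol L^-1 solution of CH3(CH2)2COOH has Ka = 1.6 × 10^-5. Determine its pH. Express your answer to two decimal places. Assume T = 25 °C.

CH3(CH2)2COOH ⇌ CH3(CH2)2COO- + H+
Ka = [H+]²/(0.000238 − [H+]) = 1.6 × 10^-5
The 5% rule fails; solving [H+]² + Ka·[H+] − Ka·C₀ = 0 exactly:
[H+] = (−Ka + √(Ka² + 4·Ka·C₀))/2 = 5.42 × 10^-5 M
pH = −log[H+] = −log(5.42 × 10^-5) = 4.27

pH = 4.27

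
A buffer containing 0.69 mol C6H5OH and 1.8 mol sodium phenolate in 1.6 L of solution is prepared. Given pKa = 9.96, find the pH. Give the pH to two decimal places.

Using pH = pKa + log([base]/[acid]) with [base]/[acid] = 1.8/0.69:
pH = 9.96 + (+0.416) = 10.38

pH = 10.38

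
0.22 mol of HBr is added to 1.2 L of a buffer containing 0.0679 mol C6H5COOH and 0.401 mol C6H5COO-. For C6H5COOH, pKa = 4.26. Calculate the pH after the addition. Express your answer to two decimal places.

pH = 4.06

Added H+ converts C6H5COO- to C6H5COOH: C6H5COOH → 0.288 mol, C6H5COO- → 0.181 mol.
Henderson–Hasselbalch with mole ratio 0.181/0.288: pH = 4.26 + (-0.202)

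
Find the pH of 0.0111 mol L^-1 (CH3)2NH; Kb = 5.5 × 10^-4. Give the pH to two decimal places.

pH = 11.34

(CH3)2NH + H2O ⇌ (CH3)2NH2+ + OH-
From the ICE table, Kb = x²/(0.0111 − x) = 5.5 × 10^-4.
x is not negligible relative to C₀; solve x² + 0.00055·x − 6.11e-06 = 0.
x = [−0.00055 + √(0.00055² + 2.44e-05)]/2 = 2.21 × 10^-3 M
pOH = −log(2.21 × 10^-3) = 2.66; pH = 14.00 − 2.66 = 11.34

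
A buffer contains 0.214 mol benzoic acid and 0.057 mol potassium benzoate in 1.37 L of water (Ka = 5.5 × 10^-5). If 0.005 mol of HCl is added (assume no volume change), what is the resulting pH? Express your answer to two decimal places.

After neutralization: n(C6H5COOH) = 0.219 mol, n(C6H5COO-) = 0.052 mol.
pKa = −log(5.5 × 10^-5) = 4.260
pH = pKa + log(n_C6H5COO-/n_C6H5COOH) = 4.260 + log(0.052/0.219) = 4.260 + (-0.624)

pH = 3.64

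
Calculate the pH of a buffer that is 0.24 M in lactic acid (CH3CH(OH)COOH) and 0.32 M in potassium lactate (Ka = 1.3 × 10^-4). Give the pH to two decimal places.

pH = 4.01

pKa = −log(1.3 × 10^-4) = 3.886
Henderson–Hasselbalch: pH = pKa + log([CH3CH(OH)COO-]/[CH3CH(OH)COOH]) = 3.886 + log(0.32/0.24)
pH = 3.886 + (+0.125) = 4.01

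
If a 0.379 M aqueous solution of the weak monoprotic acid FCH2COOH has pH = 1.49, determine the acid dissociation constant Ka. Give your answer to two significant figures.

[H+] = 10^(-1.49) = 3.24 × 10^-2 M
At equilibrium [HA] = 0.379 − 3.24 × 10^-2 = 3.47 × 10^-1 M
Ka = [H+][A-]/[HA] = (3.24 × 10^-2)² / 3.47 × 10^-1 = 3.0 × 10^-3

Ka = 3.0 × 10^-3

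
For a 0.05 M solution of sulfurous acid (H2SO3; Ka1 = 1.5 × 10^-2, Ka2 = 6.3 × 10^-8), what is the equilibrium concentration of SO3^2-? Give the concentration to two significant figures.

First ionization gives [H+] ≈ [HSO3-] = 2.09 × 10^-2 M.
Second step: Ka2 = [H+][SO3^2-]/[HSO3-] ≈ [SO3^2-] (since [H+] ≈ [HSO3-]).
So [SO3^2-] ≈ Ka2.

6.3 × 10^-8 M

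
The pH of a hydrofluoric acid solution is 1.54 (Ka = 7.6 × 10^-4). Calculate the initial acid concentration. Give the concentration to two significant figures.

C₀ = 1.1 M

[H+] = 10^(-1.54) = 2.88 × 10^-2 M = x
Ka = x²/(C₀ − x) ⇒ C₀ = x + x²/Ka
C₀ = 2.88 × 10^-2 + (2.88 × 10^-2)²/(7.6 × 10^-4) = 1.12 M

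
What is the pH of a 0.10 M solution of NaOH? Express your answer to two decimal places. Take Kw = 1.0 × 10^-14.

NaOH is a strong base; [OH-] = 0.1 M.
pOH = -log(0.1) = 1.00
pH = 14.00 - 1.00 = 13.00

pH = 13.00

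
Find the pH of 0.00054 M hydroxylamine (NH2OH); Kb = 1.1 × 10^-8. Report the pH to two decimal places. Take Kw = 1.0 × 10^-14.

pH = 8.39

NH2OH + H2O ⇌ NH3OH+ + OH-
From the ICE table, Kb = [OH-]²/(0.00054 − [OH-]) = 1.1 × 10^-8.
Assume [OH-] ≪ 0.00054: [OH-] ≈ √(1.1 × 10^-8 × 0.00054) = 2.44 × 10^-6 M
pOH = −log(2.44 × 10^-6) = 5.61; pH = 14.00 − 5.61 = 8.39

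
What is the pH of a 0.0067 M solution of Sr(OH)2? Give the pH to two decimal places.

Sr(OH)2 is a strong base (each formula unit releases 2 OH-); [OH-] = 0.0134 M.
pOH = -log(0.0134) = 1.87
pH = 14.00 - 1.87 = 12.13

pH = 12.13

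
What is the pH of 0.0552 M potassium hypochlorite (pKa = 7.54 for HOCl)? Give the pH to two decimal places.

OCl- is the conjugate base of the weak acid HOCl.
Ka = 10^(−7.54) = 2.88 × 10^-8
Kb = Kw/Ka = 1.0×10^-14 / 2.88 × 10^-8 = 3.47 × 10^-7
From the ICE table, Kb = x²/(0.0552 − x) = 3.47 × 10^-7.
Neglecting x in the denominator: x = √(3.47 × 10^-7 × 0.0552) = 1.38 × 10^-4 M
pOH = −log(1.38 × 10^-4) = 3.86; pH = 14.00 − 3.86 = 10.14

pH = 10.14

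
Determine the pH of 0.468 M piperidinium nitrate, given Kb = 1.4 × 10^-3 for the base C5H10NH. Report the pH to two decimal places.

C5H10NH2+ is the conjugate acid of the weak base C5H10NH.
Ka = Kw/Kb = 1.0×10^-14 / 1.4 × 10^-3 = 7.14 × 10^-12
From the ICE table, Ka = x²/(0.468 − x) = 7.14 × 10^-12.
Neglecting x in the denominator: x = √(7.14 × 10^-12 × 0.468) = 1.83 × 10^-6 M
Check: 0.00039% ionized — well under 5%, approximation valid.
pH = −log(1.83 × 10^-6) = 5.74

pH = 5.74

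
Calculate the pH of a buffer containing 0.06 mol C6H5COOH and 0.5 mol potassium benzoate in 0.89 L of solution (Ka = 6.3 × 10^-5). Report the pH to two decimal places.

pKa = −log(6.3 × 10^-5) = 4.201
Using pH = pKa + log([base]/[acid]) with [base]/[acid] = 0.5/0.06:
pH = 4.201 + (+0.921) = 5.12

pH = 5.12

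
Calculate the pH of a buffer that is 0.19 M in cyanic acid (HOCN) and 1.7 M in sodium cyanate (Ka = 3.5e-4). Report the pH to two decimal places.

pH = 4.41

pKa = −log(3.5 × 10^-4) = 3.456
pH = pKa + log([A⁻]/[HA]) = 3.456 + log(1.7/0.19)
pH = 3.456 + (+0.952) = 4.41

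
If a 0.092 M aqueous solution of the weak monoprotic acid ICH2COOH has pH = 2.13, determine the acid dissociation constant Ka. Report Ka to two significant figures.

[H+] = 10^(-2.13) = 7.41 × 10^-3 M
At equilibrium [HA] = 0.092 − 7.41 × 10^-3 = 8.46 × 10^-2 M
Ka = [H+][A-]/[HA] = (7.41 × 10^-3)² / 8.46 × 10^-2 = 6.5 × 10^-4

Ka = 6.5 × 10^-4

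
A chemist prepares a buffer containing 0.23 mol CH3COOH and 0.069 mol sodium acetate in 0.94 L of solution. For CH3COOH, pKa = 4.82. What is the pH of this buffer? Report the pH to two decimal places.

pH = 4.30

pH = pKa + log([A⁻]/[HA]) = 4.82 + log(0.069/0.23)
pH = 4.82 + (-0.523) = 4.30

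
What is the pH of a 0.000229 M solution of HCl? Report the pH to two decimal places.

HCl is a strong acid and dissociates completely, so [H+] = 0.000229 M.
pH = -log(0.000229) = 3.64

pH = 3.64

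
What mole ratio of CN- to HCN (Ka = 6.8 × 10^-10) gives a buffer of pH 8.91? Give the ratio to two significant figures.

ratio = 0.55

pKa = -log(6.8 × 10^-10) = 9.167
pH = pKa + log(r) ⇒ log(r) = 8.91 − 9.167 = -0.257
r = [CN-]/[HCN] = 10^(-0.257) = 0.553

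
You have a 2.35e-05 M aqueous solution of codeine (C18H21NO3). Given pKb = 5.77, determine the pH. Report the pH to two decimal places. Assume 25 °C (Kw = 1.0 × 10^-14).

pH = 8.74

C18H21NO3 + H2O ⇌ C18H22NO3+ + OH-
Kb = 10^(−5.77) = 1.70 × 10^-6
From the ICE table, Kb = [OH-]²/(2.35e-05 − [OH-]) = 1.70 × 10^-6.
Here C₀/Kb ≈ 13.8, so the small-[OH-] approximation fails. Use the quadratic:
[OH-] = [−1.7e-06 + √(1.7e-06² + 1.6e-10)]/2 = 5.53 × 10^-6 M
pOH = 5.26, so pH = 14.00 − pOH = 8.74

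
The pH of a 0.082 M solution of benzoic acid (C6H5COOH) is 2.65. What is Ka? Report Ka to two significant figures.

Ka = 6.3 × 10^-5

[H+] = 10^(-2.65) = 2.24 × 10^-3 M
At equilibrium [HA] = 0.082 − 2.24 × 10^-3 = 7.98 × 10^-2 M
Ka = [H+][A-]/[HA] = (2.24 × 10^-3)² / 7.98 × 10^-2 = 6.3 × 10^-5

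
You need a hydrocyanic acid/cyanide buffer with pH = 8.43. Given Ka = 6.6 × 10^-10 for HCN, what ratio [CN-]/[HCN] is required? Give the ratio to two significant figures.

ratio = 0.18

pKa = -log(6.6 × 10^-10) = 9.180
pH = pKa + log(r) ⇒ log(r) = 8.43 − 9.180 = -0.750
r = [CN-]/[HCN] = 10^(-0.750) = 0.178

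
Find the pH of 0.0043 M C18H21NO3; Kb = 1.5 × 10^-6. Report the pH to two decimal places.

pH = 9.90

C18H21NO3 + H2O ⇌ C18H22NO3+ + OH-
Kb = [OH-]²/(0.0043 − [OH-]) = 1.5 × 10^-6
Assume [OH-] ≪ 0.0043: [OH-] ≈ √(1.5 × 10^-6 × 0.0043) = 8.03 × 10^-5 M
([OH-]/C₀ = 1.9% < 5%, so the approximation holds.)
pOH = 4.10, so pH = 14.00 − pOH = 9.90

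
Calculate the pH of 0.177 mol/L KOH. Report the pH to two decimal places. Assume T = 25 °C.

KOH is a strong base; [OH-] = 0.177 M.
pOH = -log(0.177) = 0.75
pH = 14.00 - 0.75 = 13.25

pH = 13.25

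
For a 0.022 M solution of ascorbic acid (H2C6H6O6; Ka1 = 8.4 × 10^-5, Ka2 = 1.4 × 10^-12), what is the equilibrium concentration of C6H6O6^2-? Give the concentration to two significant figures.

1.4 × 10^-12 M

First ionization gives [H+] ≈ [HC6H6O6-] = 1.32 × 10^-3 M.
Second step: Ka2 = [H+][C6H6O6^2-]/[HC6H6O6-] ≈ [C6H6O6^2-] (since [H+] ≈ [HC6H6O6-]).
So [C6H6O6^2-] ≈ Ka2.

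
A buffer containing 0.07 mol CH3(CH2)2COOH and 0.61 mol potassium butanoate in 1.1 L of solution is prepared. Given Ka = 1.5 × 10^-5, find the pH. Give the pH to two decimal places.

pKa = −log(1.5 × 10^-5) = 4.824
pH = pKa + log([A⁻]/[HA]) = 4.824 + log(0.61/0.07)
pH = 4.824 + (+0.940) = 5.76

pH = 5.76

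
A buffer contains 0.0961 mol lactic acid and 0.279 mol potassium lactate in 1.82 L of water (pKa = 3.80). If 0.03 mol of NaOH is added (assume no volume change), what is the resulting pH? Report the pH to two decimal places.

pH = 4.47

OH- converts CH3CH(OH)COOH to CH3CH(OH)COO-: CH3CH(OH)COOH → 0.0661 mol, CH3CH(OH)COO- → 0.309 mol.
Henderson–Hasselbalch with mole ratio 0.309/0.0661: pH = 3.80 + (+0.670)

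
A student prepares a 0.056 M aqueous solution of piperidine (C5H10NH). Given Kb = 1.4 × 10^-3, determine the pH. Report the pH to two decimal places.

pH = 11.91

C5H10NH + H2O ⇌ C5H10NH2+ + OH-
From the ICE table, Kb = [OH-]²/(0.056 − [OH-]) = 1.4 × 10^-3.
[OH-] is not negligible relative to C₀; solve [OH-]² + 0.0014·[OH-] − 7.84e-05 = 0.
[OH-] = (−Kb + √(Kb² + 4·Kb·C₀))/2 = 8.18 × 10^-3 M
pOH = 2.09, so pH = 14.00 − pOH = 11.91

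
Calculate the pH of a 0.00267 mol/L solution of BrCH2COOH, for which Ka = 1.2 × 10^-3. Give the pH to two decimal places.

BrCH2COOH ⇌ BrCH2COO- + H+
Ka = [H+]²/(0.00267 − [H+]) = 1.2 × 10^-3
[H+] is not negligible relative to C₀; solve [H+]² + 0.0012·[H+] − 3.2e-06 = 0.
[H+] = (−Ka + √(Ka² + 4·Ka·C₀))/2 = 1.29 × 10^-3 M
pH = −log(1.29 × 10^-3) = 2.89

pH = 2.89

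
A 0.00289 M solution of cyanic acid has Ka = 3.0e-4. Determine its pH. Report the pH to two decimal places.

pH = 3.10

HOCN ⇌ OCN- + H+
From the ICE table, Ka = [H+]²/(0.00289 − [H+]) = 3.0 × 10^-4.
Here C₀/Ka ≈ 9.63, so the small-[H+] approximation fails. Use the quadratic:
[H+] = [−0.0003 + √(0.0003² + 3.47e-06)]/2 = 7.93 × 10^-4 M
pH = −log[H+] = −log(7.93 × 10^-4) = 3.10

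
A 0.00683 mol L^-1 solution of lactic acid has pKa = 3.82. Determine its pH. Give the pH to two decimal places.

pH = 3.03

CH3CH(OH)COOH ⇌ CH3CH(OH)COO- + H+
Ka = 10^(−3.82) = 1.51 × 10^-4
From the ICE table, Ka = x²/(0.00683 − x) = 1.51 × 10^-4.
x is not negligible relative to C₀; solve x² + 0.000151·x − 1.03e-06 = 0.
x = [−0.000151 + √(0.000151² + 4.13e-06)]/2 = 9.43 × 10^-4 M
pH = −log[H+] = −log(9.43 × 10^-4) = 3.03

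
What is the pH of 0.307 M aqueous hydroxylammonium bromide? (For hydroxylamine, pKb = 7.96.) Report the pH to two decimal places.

pH = 3.28

NH3OH+ is the conjugate acid of the weak base NH2OH.
Kb = 10^(−7.96) = 1.10 × 10^-8
Ka = Kw/Kb = 1.0×10^-14 / 1.10 × 10^-8 = 9.09 × 10^-7
Let x = [H+] at equilibrium. Ka = x²/(0.307 − x).
Since Ka ≪ C₀, x ≈ √(Ka·C₀) = 5.28 × 10^-4 M.
pH = −log(5.28 × 10^-4) = 3.28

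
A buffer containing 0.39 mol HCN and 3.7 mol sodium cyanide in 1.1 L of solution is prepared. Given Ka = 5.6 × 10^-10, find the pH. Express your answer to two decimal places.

pH = 10.23

pKa = −log(5.6 × 10^-10) = 9.252
Using pH = pKa + log([base]/[acid]) with [base]/[acid] = 3.7/0.39:
pH = 9.252 + (+0.977) = 10.23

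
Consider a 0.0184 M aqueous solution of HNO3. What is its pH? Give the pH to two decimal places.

HNO3 is a strong acid and dissociates completely, so [H+] = 0.0184 M.
pH = -log(0.0184) = 1.74

pH = 1.74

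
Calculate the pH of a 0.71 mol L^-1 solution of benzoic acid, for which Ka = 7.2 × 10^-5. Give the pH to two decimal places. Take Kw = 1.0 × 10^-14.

C6H5COOH ⇌ C6H5COO- + H+
Ka = [H+]²/(0.71 − [H+]) = 7.2 × 10^-5
Since Ka ≪ C₀, [H+] ≈ √(Ka·C₀) = 7.15 × 10^-3 M.
pH = −log[H+] = −log(7.15 × 10^-3) = 2.15

pH = 2.15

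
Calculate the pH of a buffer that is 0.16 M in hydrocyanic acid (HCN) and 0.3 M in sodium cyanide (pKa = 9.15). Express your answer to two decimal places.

pH = 9.42

pH = pKa + log([A⁻]/[HA]) = 9.15 + log(0.3/0.16)
pH = 9.15 + (+0.273) = 9.42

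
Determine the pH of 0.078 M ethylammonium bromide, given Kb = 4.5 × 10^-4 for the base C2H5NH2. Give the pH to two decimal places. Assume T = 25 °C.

pH = 5.88

C2H5NH3+ is the conjugate acid of the weak base C2H5NH2.
Ka = Kw/Kb = 1.0×10^-14 / 4.5 × 10^-4 = 2.22 × 10^-11
Ka = [H+]²/(0.078 − [H+]) = 2.22 × 10^-11
Neglecting [H+] in the denominator: [H+] = √(2.22 × 10^-11 × 0.078) = 1.32 × 10^-6 M
Check: 0.0017% ionized — well under 5%, approximation valid.
pH = −log[H+] = −log(1.32 × 10^-6) = 5.88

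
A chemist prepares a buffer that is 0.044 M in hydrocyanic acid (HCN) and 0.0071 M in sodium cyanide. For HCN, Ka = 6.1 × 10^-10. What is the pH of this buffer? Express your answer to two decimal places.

pH = 8.42

pKa = −log(6.1 × 10^-10) = 9.215
Henderson–Hasselbalch: pH = pKa + log([CN-]/[HCN]) = 9.215 + log(0.0071/0.044)
pH = 9.215 + (-0.792) = 8.42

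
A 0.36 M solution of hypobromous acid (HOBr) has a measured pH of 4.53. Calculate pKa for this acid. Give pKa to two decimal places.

[H+] = 10^(-4.53) = 2.95 × 10^-5 M
At equilibrium [HA] = 0.36 − 2.95 × 10^-5 = 3.60 × 10^-1 M
Ka = [H+][A-]/[HA] = (2.95 × 10^-5)² / 3.60 × 10^-1 = 2.42 × 10^-9
pKa = -log(2.42 × 10^-9) = 8.62

pKa = 8.62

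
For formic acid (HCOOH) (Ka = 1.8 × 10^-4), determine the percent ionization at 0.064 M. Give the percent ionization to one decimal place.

HCOOH ⇌ HCOO- + H+; let x = [H+] at equilibrium.
Solve x² + 0.00018x − 1.15e-05 = 0 → x = 3.31 × 10^-3 M
% ionization = x/C₀ × 100% = 3.31 × 10^-3/0.064 × 100% = 5.2%

5.2%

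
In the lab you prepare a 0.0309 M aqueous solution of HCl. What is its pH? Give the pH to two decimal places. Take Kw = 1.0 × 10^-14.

pH = 1.51

HCl is a strong acid and dissociates completely, so [H+] = 0.0309 M.
pH = -log(0.0309) = 1.51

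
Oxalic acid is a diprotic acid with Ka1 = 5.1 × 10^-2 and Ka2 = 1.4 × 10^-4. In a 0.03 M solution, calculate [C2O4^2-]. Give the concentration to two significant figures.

First ionization gives [H+] ≈ [HC2O4-] = 2.12 × 10^-2 M.
Second step: Ka2 = [H+][C2O4^2-]/[HC2O4-] ≈ [C2O4^2-] (since [H+] ≈ [HC2O4-]).
So [C2O4^2-] ≈ Ka2.

1.4 × 10^-4 M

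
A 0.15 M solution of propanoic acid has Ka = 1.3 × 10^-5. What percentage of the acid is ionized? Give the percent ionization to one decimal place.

CH3CH2COOH ⇌ CH3CH2COO- + H+; let x = [H+] at equilibrium.
x ≈ √(Ka·C₀) = √(1.3 × 10^-5 × 0.15) = 1.40 × 10^-3 M
% ionization = x/C₀ × 100% = 1.40 × 10^-3/0.15 × 100% = 0.9%

0.9%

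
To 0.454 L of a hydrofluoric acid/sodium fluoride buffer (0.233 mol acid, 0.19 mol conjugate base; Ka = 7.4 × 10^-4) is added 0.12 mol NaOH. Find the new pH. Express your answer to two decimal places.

pH = 3.57

After neutralization: n(HF) = 0.113 mol, n(F-) = 0.31 mol.
pKa = −log(7.4 × 10^-4) = 3.131
pH = pKa + log([A⁻]/[HA]) = 3.131 + log(0.31/0.113) = 3.131 +0.438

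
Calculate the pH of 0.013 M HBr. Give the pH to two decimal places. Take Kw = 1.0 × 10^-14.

pH = 1.89

HBr is a strong acid and dissociates completely, so [H+] = 0.013 M.
pH = -log(0.013) = 1.89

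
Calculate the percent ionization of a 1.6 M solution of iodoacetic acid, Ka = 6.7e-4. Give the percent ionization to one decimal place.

2.0%

ICH2COOH ⇌ ICH2COO- + H+; let x = [H+] at equilibrium.
x ≈ √(Ka·C₀) = √(6.7 × 10^-4 × 1.6) = 3.27 × 10^-2 M
Fraction ionized = 3.27 × 10^-2 / 1.6 = 0.0204 → 2.0%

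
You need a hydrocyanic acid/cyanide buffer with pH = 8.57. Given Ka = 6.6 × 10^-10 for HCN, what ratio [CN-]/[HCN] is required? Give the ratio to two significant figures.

pKa = -log(6.6 × 10^-10) = 9.180
pH = pKa + log(r) ⇒ log(r) = 8.57 − 9.180 = -0.610
r = [CN-]/[HCN] = 10^(-0.610) = 0.245

ratio = 0.25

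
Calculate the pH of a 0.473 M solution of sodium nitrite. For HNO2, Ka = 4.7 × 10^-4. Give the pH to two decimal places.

pH = 8.50

NO2- is the conjugate base of the weak acid HNO2.
Kb = Kw/Ka = 1.0×10^-14 / 4.7 × 10^-4 = 2.13 × 10^-11
From the ICE table, Kb = [OH-]²/(0.473 − [OH-]) = 2.13 × 10^-11.
Since Kb ≪ C₀, [OH-] ≈ √(Kb·C₀) = 3.17 × 10^-6 M.
([OH-]/C₀ = 0.00067% < 5%, so the approximation holds.)
pOH = −log(3.17 × 10^-6) = 5.50; pH = 14.00 − 5.50 = 8.50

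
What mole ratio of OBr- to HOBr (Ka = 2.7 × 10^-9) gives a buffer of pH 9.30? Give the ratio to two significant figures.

pKa = -log(2.7 × 10^-9) = 8.569
pH = pKa + log(r) ⇒ log(r) = 9.30 − 8.569 = +0.731
r = [OBr-]/[HOBr] = 10^(+0.731) = 5.38

ratio = 5.4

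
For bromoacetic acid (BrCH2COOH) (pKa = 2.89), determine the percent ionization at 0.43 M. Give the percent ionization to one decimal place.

BrCH2COOH ⇌ BrCH2COO- + H+; let x = [H+] at equilibrium.
Ka = 10^(−2.89) = 1.29 × 10^-3
Solve x² + 0.00129x − 0.000555 = 0 → x = 2.29 × 10^-2 M
Fraction ionized = 2.29 × 10^-2 / 0.43 = 0.0533 → 5.3%

5.3%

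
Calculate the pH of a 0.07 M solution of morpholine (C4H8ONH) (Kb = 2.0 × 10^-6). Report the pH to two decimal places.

C4H8ONH + H2O ⇌ C4H8ONH2+ + OH-
Kb = [OH-]²/(0.07 − [OH-]) = 2.0 × 10^-6
Since Kb ≪ C₀, [OH-] ≈ √(Kb·C₀) = 3.74 × 10^-4 M.
pOH = −log(3.74 × 10^-4) = 3.43; pH = 14.00 − 3.43 = 10.57

pH = 10.57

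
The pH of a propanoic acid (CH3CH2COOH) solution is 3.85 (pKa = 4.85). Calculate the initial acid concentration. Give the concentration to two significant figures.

[H+] = 10^(-3.85) = 1.41 × 10^-4 M = x
Ka = 10^(−4.85) = 1.41 × 10^-5
Ka = x²/(C₀ − x) ⇒ C₀ = x + x²/Ka
C₀ = 1.41 × 10^-4 + (1.41 × 10^-4)²/(1.41 × 10^-5) = 1.55 × 10^-3 M

C₀ = 1.6 × 10^-3 M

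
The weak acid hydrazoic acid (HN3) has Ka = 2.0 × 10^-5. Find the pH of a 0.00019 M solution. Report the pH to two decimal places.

HN3 ⇌ N3- + H+
Ka = [H+]²/(0.00019 − [H+]) = 2.0 × 10^-5
The 5% rule fails; solving [H+]² + Ka·[H+] − Ka·C₀ = 0 exactly:
[H+] = [−2e-05 + √(2e-05² + 1.52e-08)]/2 = 5.24 × 10^-5 M
pH = −log[H+] = −log(5.24 × 10^-5) = 4.28

pH = 4.28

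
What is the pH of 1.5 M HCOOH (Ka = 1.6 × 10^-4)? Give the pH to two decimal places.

pH = 1.81

HCOOH ⇌ HCOO- + H+
From the ICE table, Ka = [H+]²/(1.5 − [H+]) = 1.6 × 10^-4.
Assume [H+] ≪ 1.5: [H+] ≈ √(1.6 × 10^-4 × 1.5) = 1.55 × 10^-2 M
pH = −log[H+] = −log(1.55 × 10^-2) = 1.81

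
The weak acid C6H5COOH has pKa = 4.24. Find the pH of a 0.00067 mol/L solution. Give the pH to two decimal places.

pH = 3.77

C6H5COOH ⇌ C6H5COO- + H+
Ka = 10^(−4.24) = 5.75 × 10^-5
Ka = x²/(0.00067 − x) = 5.75 × 10^-5
x is not negligible relative to C₀; solve x² + 5.75e-05·x − 3.85e-08 = 0.
x = [−5.75e-05 + √(5.75e-05² + 1.54e-07)]/2 = 1.70 × 10^-4 M
pH = −log[H+] = −log(1.70 × 10^-4) = 3.77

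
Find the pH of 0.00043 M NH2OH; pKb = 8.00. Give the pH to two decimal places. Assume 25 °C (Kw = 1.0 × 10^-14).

NH2OH + H2O ⇌ NH3OH+ + OH-
Kb = 10^(−8.00) = 1.00 × 10^-8
From the ICE table, Kb = [OH-]²/(0.00043 − [OH-]) = 1.00 × 10^-8.
Since Kb ≪ C₀, [OH-] ≈ √(Kb·C₀) = 2.07 × 10^-6 M.
pOH = 5.68, so pH = 14.00 − pOH = 8.32

pH = 8.32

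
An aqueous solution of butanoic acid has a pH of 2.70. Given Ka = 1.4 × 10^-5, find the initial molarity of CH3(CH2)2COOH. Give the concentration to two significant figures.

C₀ = 2.9 × 10^-1 M

[H+] = 10^(-2.70) = 2.00 × 10^-3 M = x
Ka = x²/(C₀ − x) ⇒ C₀ = x + x²/Ka
C₀ = 2.00 × 10^-3 + (2.00 × 10^-3)²/(1.4 × 10^-5) = 2.88 × 10^-1 M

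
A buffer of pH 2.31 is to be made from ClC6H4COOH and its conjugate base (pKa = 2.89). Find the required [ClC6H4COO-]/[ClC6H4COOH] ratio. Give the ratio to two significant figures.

ratio = 0.26

pH = pKa + log(r) ⇒ log(r) = 2.31 − 2.89 = -0.58
r = [ClC6H4COO-]/[ClC6H4COOH] = 10^(-0.58) = 0.263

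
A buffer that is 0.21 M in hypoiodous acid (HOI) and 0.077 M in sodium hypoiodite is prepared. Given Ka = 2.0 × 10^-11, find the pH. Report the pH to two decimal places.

pKa = −log(2.0 × 10^-11) = 10.699
Henderson–Hasselbalch: pH = pKa + log([OI-]/[HOI]) = 10.699 + log(0.077/0.21)
pH = 10.699 + (-0.436) = 10.26

pH = 10.26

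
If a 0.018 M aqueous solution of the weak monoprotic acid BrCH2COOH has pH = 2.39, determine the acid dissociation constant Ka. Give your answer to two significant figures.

[H+] = 10^(-2.39) = 4.07 × 10^-3 M
At equilibrium [HA] = 0.018 − 4.07 × 10^-3 = 1.39 × 10^-2 M
Ka = [H+][A-]/[HA] = (4.07 × 10^-3)² / 1.39 × 10^-2 = 1.2 × 10^-3

Ka = 1.2 × 10^-3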